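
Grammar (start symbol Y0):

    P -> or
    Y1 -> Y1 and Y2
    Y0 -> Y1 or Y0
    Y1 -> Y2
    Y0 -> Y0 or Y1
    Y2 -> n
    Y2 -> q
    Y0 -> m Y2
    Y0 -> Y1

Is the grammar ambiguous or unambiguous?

Witness: n or n

Derivation 1: Y0 ⇒ Y1 or Y0 ⇒ Y2 or Y0 ⇒ n or Y0 ⇒ n or Y1 ⇒ n or Y2 ⇒ n or n
Derivation 2: Y0 ⇒ Y0 or Y1 ⇒ Y1 or Y1 ⇒ Y2 or Y1 ⇒ n or Y1 ⇒ n or Y2 ⇒ n or n

Two distinct leftmost derivations for the same string.

Ambiguous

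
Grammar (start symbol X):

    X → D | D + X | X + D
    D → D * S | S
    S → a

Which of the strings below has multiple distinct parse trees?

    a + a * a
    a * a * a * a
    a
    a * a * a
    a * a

a + a * a: 2 trees
a * a * a * a: 1 tree
a: 1 tree
a * a * a: 1 tree
a * a: 1 tree

a + a * a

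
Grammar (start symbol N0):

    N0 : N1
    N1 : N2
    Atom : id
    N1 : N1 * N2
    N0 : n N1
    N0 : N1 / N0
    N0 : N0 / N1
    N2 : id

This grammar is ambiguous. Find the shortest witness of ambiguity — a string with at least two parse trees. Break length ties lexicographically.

id / id

length 1: no string has ≥2 trees
length 2: no string has ≥2 trees
length 3: id / id has 2 parse trees

Two derivations of id / id:
  N0 ⇒ N1 / N0 ⇒ N2 / N0 ⇒ id / N0 ⇒ id / N1 ⇒ id / N2 ⇒ id / id
  N0 ⇒ N0 / N1 ⇒ N1 / N1 ⇒ N2 / N1 ⇒ id / N1 ⇒ id / N2 ⇒ id / id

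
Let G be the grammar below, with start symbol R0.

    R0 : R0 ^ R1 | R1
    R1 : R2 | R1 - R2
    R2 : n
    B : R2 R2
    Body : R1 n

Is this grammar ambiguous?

Unambiguous

(B, Body are unreachable from R0, so their rules don't affect L(R0).) The grammar is stratified — R0 handles '^' (left-recursive), R1 handles '-', R2 atoms. Each operator has a fixed associativity and precedence level, so every string has one parse.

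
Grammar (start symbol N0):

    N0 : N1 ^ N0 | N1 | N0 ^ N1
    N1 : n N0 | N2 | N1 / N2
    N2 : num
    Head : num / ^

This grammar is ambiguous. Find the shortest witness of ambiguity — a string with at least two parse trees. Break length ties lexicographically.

num ^ num

length 1: no string has ≥2 trees
length 2: no string has ≥2 trees
length 3: num ^ num has 2 parse trees

Two derivations of num ^ num:
  N0 ⇒ N1 ^ N0 ⇒ N2 ^ N0 ⇒ num ^ N0 ⇒ num ^ N1 ⇒ num ^ N2 ⇒ num ^ num
  N0 ⇒ N0 ^ N1 ⇒ N1 ^ N1 ⇒ N2 ^ N1 ⇒ num ^ N1 ⇒ num ^ N2 ⇒ num ^ num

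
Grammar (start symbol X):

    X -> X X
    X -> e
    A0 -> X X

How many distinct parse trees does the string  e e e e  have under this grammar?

5

Parse trees for e e e e:
  [X [X e] [X [X e] [X [X e] [X e]]]]
  [X [X e] [X [X [X e] [X e]] [X e]]]
  [X [X [X e] [X e]] [X [X e] [X e]]]
  [X [X [X e] [X [X e] [X e]]] [X e]]
  [X [X [X [X e] [X e]] [X e]] [X e]]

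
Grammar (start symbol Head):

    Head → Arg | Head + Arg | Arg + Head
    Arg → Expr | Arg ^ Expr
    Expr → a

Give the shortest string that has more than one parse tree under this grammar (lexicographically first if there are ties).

length 1: no string has ≥2 trees
length 3: a + a has 2 parse trees

Two derivations of a + a:
  Head ⇒ Head + Arg ⇒ Arg + Arg ⇒ Expr + Arg ⇒ a + Arg ⇒ a + Expr ⇒ a + a
  Head ⇒ Arg + Head ⇒ Expr + Head ⇒ a + Head ⇒ a + Arg ⇒ a + Expr ⇒ a + a

a + a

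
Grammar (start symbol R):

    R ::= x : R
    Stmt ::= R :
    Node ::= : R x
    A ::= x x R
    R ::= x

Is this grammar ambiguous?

Only R is reachable from R; ignoring the rest: Right-recursive list with a separator: after each atom, whether the separator follows determines the rule. One parse per string.

Unambiguous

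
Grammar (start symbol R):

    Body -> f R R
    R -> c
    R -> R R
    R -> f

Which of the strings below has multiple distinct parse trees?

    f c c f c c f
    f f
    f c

f c c f c c f: 132 trees
f f: 1 tree
f c: 1 tree

f c c f c c f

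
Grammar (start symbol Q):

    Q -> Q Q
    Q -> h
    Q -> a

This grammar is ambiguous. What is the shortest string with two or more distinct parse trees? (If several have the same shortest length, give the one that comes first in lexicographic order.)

length 1: no string has ≥2 trees
length 2: no string has ≥2 trees
length 3: a a a has 2 parse trees

Two derivations of a a a:
  Q ⇒ Q Q ⇒ Q Q Q ⇒ a Q Q ⇒ a a Q ⇒ a a a
  Q ⇒ Q Q ⇒ a Q ⇒ a Q Q ⇒ a a Q ⇒ a a a

a a a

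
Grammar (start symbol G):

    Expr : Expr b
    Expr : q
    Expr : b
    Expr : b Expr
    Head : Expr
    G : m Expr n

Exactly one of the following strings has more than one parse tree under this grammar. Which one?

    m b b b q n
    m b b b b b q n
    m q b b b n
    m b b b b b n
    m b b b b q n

m b b b b b n

m b b b q n: 1 tree
m b b b b b q n: 1 tree
m q b b b n: 1 tree
m b b b b b n: 16 trees
m b b b b q n: 1 tree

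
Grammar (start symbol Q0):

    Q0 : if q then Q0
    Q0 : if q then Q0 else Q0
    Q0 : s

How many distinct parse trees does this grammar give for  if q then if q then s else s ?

Parse trees for if q then if q then s else s:
  [Q0 if q then [Q0 if q then [Q0 s] else [Q0 s]]]
  [Q0 if q then [Q0 if q then [Q0 s]] else [Q0 s]]

2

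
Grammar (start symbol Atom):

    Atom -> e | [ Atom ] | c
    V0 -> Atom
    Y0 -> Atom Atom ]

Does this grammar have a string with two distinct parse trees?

Unambiguous

(V0, Y0 are unreachable from Atom, so their rules don't affect L(Atom).) Each string is a nest of matched brackets around a single atom. An opening bracket forces the recursive rule; an atom forces the base rule.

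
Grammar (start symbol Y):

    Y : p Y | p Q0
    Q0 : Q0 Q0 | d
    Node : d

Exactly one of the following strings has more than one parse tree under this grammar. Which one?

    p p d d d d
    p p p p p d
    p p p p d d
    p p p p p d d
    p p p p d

p p d d d d

p p d d d d: 5 trees
p p p p p d: 1 tree
p p p p d d: 1 tree
p p p p p d d: 1 tree
p p p p d: 1 tree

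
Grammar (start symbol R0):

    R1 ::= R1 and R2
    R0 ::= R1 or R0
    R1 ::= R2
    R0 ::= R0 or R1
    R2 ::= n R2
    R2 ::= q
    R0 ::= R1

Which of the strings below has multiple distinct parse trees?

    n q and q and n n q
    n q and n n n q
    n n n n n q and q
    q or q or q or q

q or q or q or q

n q and q and n n q: 1 tree
n q and n n n q: 1 tree
n n n n n q and q: 1 tree
q or q or q or q: 8 trees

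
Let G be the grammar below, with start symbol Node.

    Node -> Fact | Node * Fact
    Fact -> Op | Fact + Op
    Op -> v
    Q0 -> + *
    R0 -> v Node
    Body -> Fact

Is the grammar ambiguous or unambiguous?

(Q0, R0, Body are unreachable from Node, so their rules don't affect L(Node).) The grammar is stratified — Node handles '*' (left-recursive), Fact handles '+', Op atoms. Each operator has a fixed associativity and precedence level, so every string has one parse.

Unambiguous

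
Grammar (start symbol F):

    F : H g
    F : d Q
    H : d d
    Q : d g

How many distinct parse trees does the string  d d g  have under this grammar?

Parse trees for d d g:
  [F [H d d] g]
  [F d [Q d g]]

2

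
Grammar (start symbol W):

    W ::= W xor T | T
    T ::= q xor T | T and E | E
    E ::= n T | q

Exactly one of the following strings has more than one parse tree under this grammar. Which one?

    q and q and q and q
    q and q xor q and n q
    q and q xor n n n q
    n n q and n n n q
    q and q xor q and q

q and q and q and q: 1 tree
q and q xor q and n q: 1 tree
q and q xor n n n q: 1 tree
n n q and n n n q: 3 trees
q and q xor q and q: 1 tree

n n q and n n n q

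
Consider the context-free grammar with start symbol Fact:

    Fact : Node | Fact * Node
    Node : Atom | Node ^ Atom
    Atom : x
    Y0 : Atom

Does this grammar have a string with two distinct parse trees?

Unambiguous

Only Fact, Node, Atom are reachable from Fact; ignoring the rest: The grammar is stratified — Fact handles '*' (left-recursive), Node handles '^', Atom atoms. Each operator has a fixed associativity and precedence level, so every string has one parse.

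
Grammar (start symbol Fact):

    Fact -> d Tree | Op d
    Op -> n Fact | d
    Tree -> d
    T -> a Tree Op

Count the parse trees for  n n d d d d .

2

Parse trees for n n d d d d:
  [Fact [Op n [Fact [Op n [Fact d [Tree d]]] d]] d]
  [Fact [Op n [Fact [Op n [Fact [Op d] d]] d]] d]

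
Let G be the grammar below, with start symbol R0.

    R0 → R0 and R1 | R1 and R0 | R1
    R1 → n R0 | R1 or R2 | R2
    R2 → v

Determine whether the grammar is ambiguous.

Ambiguous

Witness: v and v

Derivation 1: R0 ⇒ R0 and R1 ⇒ R1 and R1 ⇒ R2 and R1 ⇒ v and R1 ⇒ v and R2 ⇒ v and v
Derivation 2: R0 ⇒ R1 and R0 ⇒ R2 and R0 ⇒ v and R0 ⇒ v and R1 ⇒ v and R2 ⇒ v and v

Two distinct leftmost derivations for the same string.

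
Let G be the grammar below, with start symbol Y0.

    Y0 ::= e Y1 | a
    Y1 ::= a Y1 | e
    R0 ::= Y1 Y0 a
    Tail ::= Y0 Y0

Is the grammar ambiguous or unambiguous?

Only Y0, Y1 are reachable from Y0; ignoring the rest: Restricted to the reachable nonterminals, every rule has the form A → t or A → t B, and no two rules for the same A share a first terminal. The grammar encodes a DFA — one run per string.

Unambiguous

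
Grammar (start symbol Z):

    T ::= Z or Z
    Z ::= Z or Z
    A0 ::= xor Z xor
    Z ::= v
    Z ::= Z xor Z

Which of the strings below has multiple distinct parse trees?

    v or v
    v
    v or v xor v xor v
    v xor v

v or v xor v xor v

v or v: 1 tree
v: 1 tree
v or v xor v xor v: 5 trees
v xor v: 1 tree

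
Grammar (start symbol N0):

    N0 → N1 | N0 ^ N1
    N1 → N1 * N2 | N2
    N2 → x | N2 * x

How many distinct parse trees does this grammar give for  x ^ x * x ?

Parse trees for x ^ x * x:
  [N0 [N0 [N1 [N2 x]]] ^ [N1 [N1 [N2 x]] * [N2 x]]]
  [N0 [N0 [N1 [N2 x]]] ^ [N1 [N2 [N2 x] * x]]]

2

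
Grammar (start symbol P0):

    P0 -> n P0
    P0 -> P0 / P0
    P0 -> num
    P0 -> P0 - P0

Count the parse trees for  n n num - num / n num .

Parse trees for n n num - num / n num (showing first 6 of 9):
  [P0 n [P0 n [P0 [P0 [P0 num] - [P0 num]] / [P0 n [P0 num]]]]]
  [P0 n [P0 n [P0 [P0 num] - [P0 [P0 num] / [P0 n [P0 num]]]]]]
  [P0 n [P0 [P0 n [P0 [P0 num] - [P0 num]]] / [P0 n [P0 num]]]]
  [P0 n [P0 [P0 [P0 n [P0 num]] - [P0 num]] / [P0 n [P0 num]]]]
  [P0 n [P0 [P0 n [P0 num]] - [P0 [P0 num] / [P0 n [P0 num]]]]]
  [P0 [P0 n [P0 n [P0 [P0 num] - [P0 num]]]] / [P0 n [P0 num]]]

9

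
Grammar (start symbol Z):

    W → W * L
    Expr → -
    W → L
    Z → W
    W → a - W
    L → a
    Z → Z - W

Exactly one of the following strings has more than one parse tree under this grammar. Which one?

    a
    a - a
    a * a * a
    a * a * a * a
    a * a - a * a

a - a

a: 1 tree
a - a: 2 trees
a * a * a: 1 tree
a * a * a * a: 1 tree
a * a - a * a: 1 tree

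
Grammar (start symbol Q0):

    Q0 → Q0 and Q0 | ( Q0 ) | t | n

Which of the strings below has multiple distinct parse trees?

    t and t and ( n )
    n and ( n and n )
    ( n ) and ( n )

t and t and ( n )

t and t and ( n ): 2 trees
n and ( n and n ): 1 tree
( n ) and ( n ): 1 tree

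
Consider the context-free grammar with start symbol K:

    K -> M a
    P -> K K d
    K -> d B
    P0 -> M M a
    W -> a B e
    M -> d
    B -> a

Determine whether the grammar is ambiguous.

Ambiguous

Witness: d a

Derivation 1: K ⇒ M a ⇒ d a
Derivation 2: K ⇒ d B ⇒ d a

Two distinct leftmost derivations for the same string.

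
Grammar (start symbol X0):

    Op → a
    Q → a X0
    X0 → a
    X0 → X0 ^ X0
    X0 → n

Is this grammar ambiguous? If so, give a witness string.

Ambiguous

Witness: a ^ a ^ a

Derivation 1: X0 ⇒ X0 ^ X0 ⇒ a ^ X0 ⇒ a ^ X0 ^ X0 ⇒ a ^ a ^ X0 ⇒ a ^ a ^ a
Derivation 2: X0 ⇒ X0 ^ X0 ⇒ X0 ^ X0 ^ X0 ⇒ a ^ X0 ^ X0 ⇒ a ^ a ^ X0 ⇒ a ^ a ^ a

Two distinct leftmost derivations for the same string.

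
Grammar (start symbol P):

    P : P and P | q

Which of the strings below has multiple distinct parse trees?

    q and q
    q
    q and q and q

q and q: 1 tree
q: 1 tree
q and q and q: 2 trees

q and q and q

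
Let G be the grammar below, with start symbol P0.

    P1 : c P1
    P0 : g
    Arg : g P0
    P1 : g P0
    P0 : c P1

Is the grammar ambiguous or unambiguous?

Unambiguous

Only P0, P1 are reachable from P0; ignoring the rest: Restricted to the reachable nonterminals, every rule has the form A → t or A → t B, and no two rules for the same A share a first terminal. The grammar encodes a DFA — one run per string.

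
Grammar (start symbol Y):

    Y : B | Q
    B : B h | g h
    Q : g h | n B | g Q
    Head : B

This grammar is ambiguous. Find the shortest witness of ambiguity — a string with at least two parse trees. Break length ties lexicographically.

length 2: g h has 2 parse trees

Two derivations of g h:
  Y ⇒ B ⇒ g h
  Y ⇒ Q ⇒ g h

g h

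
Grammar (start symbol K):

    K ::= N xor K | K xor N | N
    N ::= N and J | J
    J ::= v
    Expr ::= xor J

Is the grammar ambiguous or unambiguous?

Ambiguous

Witness: v xor v

Derivation 1: K ⇒ N xor K ⇒ J xor K ⇒ v xor K ⇒ v xor N ⇒ v xor J ⇒ v xor v
Derivation 2: K ⇒ K xor N ⇒ N xor N ⇒ J xor N ⇒ v xor N ⇒ v xor J ⇒ v xor v

Two distinct leftmost derivations for the same string.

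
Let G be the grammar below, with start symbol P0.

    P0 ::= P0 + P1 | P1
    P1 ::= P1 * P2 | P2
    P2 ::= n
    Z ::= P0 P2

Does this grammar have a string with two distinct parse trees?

(Z is unreachable from P0, so its rules don't affect L(P0).) The grammar is stratified — P0 handles '+' (left-recursive), P1 handles '*', P2 atoms. Each operator has a fixed associativity and precedence level, so every string has one parse.

Unambiguous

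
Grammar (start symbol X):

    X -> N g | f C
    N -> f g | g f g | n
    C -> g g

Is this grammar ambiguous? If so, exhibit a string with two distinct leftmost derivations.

Witness: f g g

Derivation 1: X ⇒ N g ⇒ f g g
Derivation 2: X ⇒ f C ⇒ f g g

Two distinct leftmost derivations for the same string.

Ambiguous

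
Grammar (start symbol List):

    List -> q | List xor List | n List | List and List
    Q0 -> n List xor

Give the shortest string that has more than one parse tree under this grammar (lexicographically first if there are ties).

length 1: no string has ≥2 trees
length 2: no string has ≥2 trees
length 3: no string has ≥2 trees
length 4: n q and q has 2 parse trees

Two derivations of n q and q:
  List ⇒ n List ⇒ n List and List ⇒ n q and List ⇒ n q and q
  List ⇒ List and List ⇒ n List and List ⇒ n q and List ⇒ n q and q

n q and q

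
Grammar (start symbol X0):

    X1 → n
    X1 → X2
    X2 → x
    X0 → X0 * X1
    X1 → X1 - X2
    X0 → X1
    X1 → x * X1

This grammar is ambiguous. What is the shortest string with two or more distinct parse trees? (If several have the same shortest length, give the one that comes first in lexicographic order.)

length 1: no string has ≥2 trees
length 3: x * n has 2 parse trees

Two derivations of x * n:
  X0 ⇒ X0 * X1 ⇒ X1 * X1 ⇒ X2 * X1 ⇒ x * X1 ⇒ x * n
  X0 ⇒ X1 ⇒ x * X1 ⇒ x * n

x * n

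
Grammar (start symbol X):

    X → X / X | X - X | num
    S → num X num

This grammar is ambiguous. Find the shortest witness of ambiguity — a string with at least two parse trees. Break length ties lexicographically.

num - num - num

length 1: no string has ≥2 trees
length 3: no string has ≥2 trees
length 5: num - num - num has 2 parse trees

Two derivations of num - num - num:
  X ⇒ X - X ⇒ X - X - X ⇒ num - X - X ⇒ num - num - X ⇒ num - num - num
  X ⇒ X - X ⇒ num - X ⇒ num - X - X ⇒ num - num - X ⇒ num - num - num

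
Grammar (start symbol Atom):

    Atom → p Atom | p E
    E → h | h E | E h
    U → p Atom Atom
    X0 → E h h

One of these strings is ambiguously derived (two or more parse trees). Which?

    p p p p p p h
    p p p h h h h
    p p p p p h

p p p p p p h: 1 tree
p p p h h h h: 8 trees
p p p p p h: 1 tree

p p p h h h h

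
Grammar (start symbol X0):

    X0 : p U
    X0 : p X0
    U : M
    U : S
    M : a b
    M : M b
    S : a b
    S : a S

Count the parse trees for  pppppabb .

1

Parse trees for pppppabb:
  [X0 p [X0 p [X0 p [X0 p [X0 p [U [M [M a b] b]]]]]]]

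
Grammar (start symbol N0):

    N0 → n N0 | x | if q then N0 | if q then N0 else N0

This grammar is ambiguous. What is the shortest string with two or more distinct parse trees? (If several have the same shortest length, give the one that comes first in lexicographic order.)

if q then if q then x else x

length 1: no string has ≥2 trees
length 2: no string has ≥2 trees
length 3: no string has ≥2 trees
length 4: no string has ≥2 trees
length 5: no string has ≥2 trees
length 6: no string has ≥2 trees
length 7: no string has ≥2 trees
length 8: no string has ≥2 trees
length 9: if q then if q then x else x has 2 parse trees

Two derivations of if q then if q then x else x:
  N0 ⇒ if q then N0 ⇒ if q then if q then N0 else N0 ⇒ if q then if q then x else N0 ⇒ if q then if q then x else x
  N0 ⇒ if q then N0 else N0 ⇒ if q then if q then N0 else N0 ⇒ if q then if q then x else N0 ⇒ if q then if q then x else x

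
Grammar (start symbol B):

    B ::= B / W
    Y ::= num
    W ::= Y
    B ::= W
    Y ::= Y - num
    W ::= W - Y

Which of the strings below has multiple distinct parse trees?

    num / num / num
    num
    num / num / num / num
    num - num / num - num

num - num / num - num

num / num / num: 1 tree
num: 1 tree
num / num / num / num: 1 tree
num - num / num - num: 4 trees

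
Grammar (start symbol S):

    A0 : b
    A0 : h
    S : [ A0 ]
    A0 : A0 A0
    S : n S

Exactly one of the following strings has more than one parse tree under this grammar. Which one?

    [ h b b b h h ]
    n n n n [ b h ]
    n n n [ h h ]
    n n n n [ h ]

[ h b b b h h ]: 42 trees
n n n n [ b h ]: 1 tree
n n n [ h h ]: 1 tree
n n n n [ h ]: 1 tree

[ h b b b h h ]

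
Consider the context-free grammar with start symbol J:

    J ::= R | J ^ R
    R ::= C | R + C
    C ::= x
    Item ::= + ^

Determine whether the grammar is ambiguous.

Unambiguous

Only J, R, C are reachable from J; ignoring the rest: This is a standard precedence ladder (J over R over C), with each level left-recursive on its own operator ('^' at J, '+' at R). That structure is LR(1), hence unambiguous.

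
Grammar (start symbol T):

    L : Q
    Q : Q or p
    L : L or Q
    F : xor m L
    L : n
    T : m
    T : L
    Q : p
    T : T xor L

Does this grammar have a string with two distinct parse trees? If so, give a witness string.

Ambiguous

Witness: p or p

Derivation 1: T ⇒ L ⇒ Q ⇒ Q or p ⇒ p or p
Derivation 2: T ⇒ L ⇒ L or Q ⇒ Q or Q ⇒ p or Q ⇒ p or p

Two distinct leftmost derivations for the same string.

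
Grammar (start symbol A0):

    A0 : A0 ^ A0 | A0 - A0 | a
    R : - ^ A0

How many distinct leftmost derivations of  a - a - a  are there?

2

Parse trees for a - a - a:
  [A0 [A0 a] - [A0 [A0 a] - [A0 a]]]
  [A0 [A0 [A0 a] - [A0 a]] - [A0 a]]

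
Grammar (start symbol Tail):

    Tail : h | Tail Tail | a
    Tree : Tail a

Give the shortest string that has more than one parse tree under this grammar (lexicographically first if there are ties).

a a a

length 1: no string has ≥2 trees
length 2: no string has ≥2 trees
length 3: a a a has 2 parse trees

Two derivations of a a a:
  Tail ⇒ Tail Tail ⇒ Tail Tail Tail ⇒ a Tail Tail ⇒ a a Tail ⇒ a a a
  Tail ⇒ Tail Tail ⇒ a Tail ⇒ a Tail Tail ⇒ a a Tail ⇒ a a a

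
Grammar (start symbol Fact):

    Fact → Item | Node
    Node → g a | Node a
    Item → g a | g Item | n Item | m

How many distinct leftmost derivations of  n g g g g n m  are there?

Parse trees for n g g g g n m:
  [Fact [Item n [Item g [Item g [Item g [Item g [Item n [Item m]]]]]]]]

1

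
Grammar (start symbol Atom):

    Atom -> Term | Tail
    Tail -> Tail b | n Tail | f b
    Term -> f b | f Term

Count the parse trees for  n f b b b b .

Parse trees for n f b b b b:
  [Atom [Tail [Tail [Tail [Tail n [Tail f b]] b] b] b]]
  [Atom [Tail [Tail [Tail n [Tail [Tail f b] b]] b] b]]
  [Atom [Tail [Tail n [Tail [Tail [Tail f b] b] b]] b]]
  [Atom [Tail n [Tail [Tail [Tail [Tail f b] b] b] b]]]

4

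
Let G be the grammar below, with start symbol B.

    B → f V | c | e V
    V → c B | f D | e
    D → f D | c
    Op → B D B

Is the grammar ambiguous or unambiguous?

Only B, V, D are reachable from B; ignoring the rest: Each reachable nonterminal has at most one production per leading terminal, and all productions are right-linear; the derivation is determined token-by-token.

Unambiguous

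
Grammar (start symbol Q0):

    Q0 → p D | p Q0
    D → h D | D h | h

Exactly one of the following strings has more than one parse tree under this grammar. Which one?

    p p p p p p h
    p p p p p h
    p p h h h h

p p h h h h

p p p p p p h: 1 tree
p p p p p h: 1 tree
p p h h h h: 8 trees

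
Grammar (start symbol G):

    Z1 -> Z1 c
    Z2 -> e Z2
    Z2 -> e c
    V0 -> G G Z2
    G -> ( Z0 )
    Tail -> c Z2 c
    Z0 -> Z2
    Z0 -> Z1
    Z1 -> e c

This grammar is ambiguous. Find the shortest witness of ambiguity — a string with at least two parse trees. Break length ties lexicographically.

length 4: ( e c ) has 2 parse trees

Two derivations of ( e c ):
  G ⇒ ( Z0 ) ⇒ ( Z2 ) ⇒ ( e c )
  G ⇒ ( Z0 ) ⇒ ( Z1 ) ⇒ ( e c )

( e c )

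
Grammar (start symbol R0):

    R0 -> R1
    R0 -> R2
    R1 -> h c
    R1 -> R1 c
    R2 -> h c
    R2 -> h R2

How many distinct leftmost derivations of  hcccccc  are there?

Parse trees for hcccccc:
  [R0 [R1 [R1 [R1 [R1 [R1 [R1 h c] c] c] c] c] c]]

1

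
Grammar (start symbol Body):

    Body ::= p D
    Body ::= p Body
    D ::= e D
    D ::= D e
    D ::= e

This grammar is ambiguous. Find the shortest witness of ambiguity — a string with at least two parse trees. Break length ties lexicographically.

p e e

length 2: no string has ≥2 trees
length 3: p e e has 2 parse trees

Two derivations of p e e:
  Body ⇒ p D ⇒ p e D ⇒ p e e
  Body ⇒ p D ⇒ p D e ⇒ p e e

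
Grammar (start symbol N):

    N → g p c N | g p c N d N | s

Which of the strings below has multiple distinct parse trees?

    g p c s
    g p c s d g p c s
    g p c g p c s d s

g p c s: 1 tree
g p c s d g p c s: 1 tree
g p c g p c s d s: 2 trees

g p c g p c s d s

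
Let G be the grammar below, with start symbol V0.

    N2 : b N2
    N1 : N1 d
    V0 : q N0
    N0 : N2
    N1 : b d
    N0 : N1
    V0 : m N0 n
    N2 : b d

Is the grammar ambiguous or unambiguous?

Ambiguous

Witness: q b d

Derivation 1: V0 ⇒ q N0 ⇒ q N2 ⇒ q b d
Derivation 2: V0 ⇒ q N0 ⇒ q N1 ⇒ q b d

Two distinct leftmost derivations for the same string.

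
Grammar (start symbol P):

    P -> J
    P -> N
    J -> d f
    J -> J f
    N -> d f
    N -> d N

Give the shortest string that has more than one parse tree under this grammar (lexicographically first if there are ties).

d f

length 2: d f has 2 parse trees

Two derivations of d f:
  P ⇒ J ⇒ d f
  P ⇒ N ⇒ d f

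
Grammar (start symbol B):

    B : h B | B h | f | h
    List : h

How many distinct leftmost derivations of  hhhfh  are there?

4

Parse trees for hhhfh:
  [B h [B h [B h [B [B f] h]]]]
  [B h [B h [B [B h [B f]] h]]]
  [B h [B [B h [B h [B f]]] h]]
  [B [B h [B h [B h [B f]]]] h]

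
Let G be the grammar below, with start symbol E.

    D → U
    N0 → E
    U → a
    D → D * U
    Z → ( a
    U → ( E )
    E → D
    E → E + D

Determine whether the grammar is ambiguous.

Unambiguous

(Z, N0 are unreachable from E, so their rules don't affect L(E).) The grammar is stratified — E handles '+' (left-recursive), D handles '*', U atoms. Each operator has a fixed associativity and precedence level, so every string has one parse.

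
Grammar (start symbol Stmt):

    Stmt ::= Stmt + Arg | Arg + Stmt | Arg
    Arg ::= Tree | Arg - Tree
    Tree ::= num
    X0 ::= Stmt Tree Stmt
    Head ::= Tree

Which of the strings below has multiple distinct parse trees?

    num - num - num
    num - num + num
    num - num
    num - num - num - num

num - num + num

num - num - num: 1 tree
num - num + num: 2 trees
num - num: 1 tree
num - num - num - num: 1 tree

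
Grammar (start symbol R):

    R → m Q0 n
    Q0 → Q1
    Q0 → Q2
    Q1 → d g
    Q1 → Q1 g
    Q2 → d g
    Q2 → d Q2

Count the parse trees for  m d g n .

Parse trees for m d g n:
  [R m [Q0 [Q1 d g]] n]
  [R m [Q0 [Q2 d g]] n]

2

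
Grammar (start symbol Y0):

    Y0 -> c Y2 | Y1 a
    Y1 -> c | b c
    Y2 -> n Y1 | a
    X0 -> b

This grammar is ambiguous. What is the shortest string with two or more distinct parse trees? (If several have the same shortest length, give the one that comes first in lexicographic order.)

c a

length 2: c a has 2 parse trees

Two derivations of c a:
  Y0 ⇒ c Y2 ⇒ c a
  Y0 ⇒ Y1 a ⇒ c a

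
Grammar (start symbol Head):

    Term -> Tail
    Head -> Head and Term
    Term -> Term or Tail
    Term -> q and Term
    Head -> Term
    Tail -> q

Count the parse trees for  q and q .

Parse trees for q and q:
  [Head [Head [Term [Tail q]]] and [Term [Tail q]]]
  [Head [Term q and [Term [Tail q]]]]

2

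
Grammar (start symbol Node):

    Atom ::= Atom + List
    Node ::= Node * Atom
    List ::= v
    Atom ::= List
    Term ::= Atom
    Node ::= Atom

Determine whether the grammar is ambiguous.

Unambiguous

Only Node, Atom, List are reachable from Node; ignoring the rest: The grammar is stratified — Node handles '*' (left-recursive), Atom handles '+', List atoms. Each operator has a fixed associativity and precedence level, so every string has one parse.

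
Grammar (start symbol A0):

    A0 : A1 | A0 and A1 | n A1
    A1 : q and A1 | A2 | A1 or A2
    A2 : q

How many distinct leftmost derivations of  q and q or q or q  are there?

4

Parse trees for q and q or q or q:
  [A0 [A1 q and [A1 [A1 [A1 [A2 q]] or [A2 q]] or [A2 q]]]]
  [A0 [A1 [A1 q and [A1 [A1 [A2 q]] or [A2 q]]] or [A2 q]]]
  [A0 [A1 [A1 [A1 q and [A1 [A2 q]]] or [A2 q]] or [A2 q]]]
  [A0 [A0 [A1 [A2 q]]] and [A1 [A1 [A1 [A2 q]] or [A2 q]] or [A2 q]]]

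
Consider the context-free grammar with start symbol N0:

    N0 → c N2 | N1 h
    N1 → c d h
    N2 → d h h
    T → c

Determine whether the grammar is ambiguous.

Ambiguous

Witness: c d h h

Derivation 1: N0 ⇒ c N2 ⇒ c d h h
Derivation 2: N0 ⇒ N1 h ⇒ c d h h

Two distinct leftmost derivations for the same string.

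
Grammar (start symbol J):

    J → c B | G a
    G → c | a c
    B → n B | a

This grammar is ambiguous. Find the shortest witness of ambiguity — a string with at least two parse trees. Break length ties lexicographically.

length 2: c a has 2 parse trees

Two derivations of c a:
  J ⇒ c B ⇒ c a
  J ⇒ G a ⇒ c a

c a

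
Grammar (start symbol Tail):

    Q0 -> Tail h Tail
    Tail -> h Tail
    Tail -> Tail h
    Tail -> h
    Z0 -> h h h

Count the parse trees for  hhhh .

8

Parse trees for hhhh:
  [Tail h [Tail h [Tail h [Tail h]]]]
  [Tail h [Tail h [Tail [Tail h] h]]]
  [Tail h [Tail [Tail h [Tail h]] h]]
  [Tail h [Tail [Tail [Tail h] h] h]]
  [Tail [Tail h [Tail h [Tail h]]] h]
  [Tail [Tail h [Tail [Tail h] h]] h]
  [Tail [Tail [Tail h [Tail h]] h] h]
  [Tail [Tail [Tail [Tail h] h] h] h]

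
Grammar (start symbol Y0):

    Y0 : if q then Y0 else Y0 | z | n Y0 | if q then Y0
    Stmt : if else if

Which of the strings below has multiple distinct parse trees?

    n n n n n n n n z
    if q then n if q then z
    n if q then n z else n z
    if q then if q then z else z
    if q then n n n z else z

if q then if q then z else z

n n n n n n n n z: 1 tree
if q then n if q then z: 1 tree
n if q then n z else n z: 1 tree
if q then if q then z else z: 2 trees
if q then n n n z else z: 1 tree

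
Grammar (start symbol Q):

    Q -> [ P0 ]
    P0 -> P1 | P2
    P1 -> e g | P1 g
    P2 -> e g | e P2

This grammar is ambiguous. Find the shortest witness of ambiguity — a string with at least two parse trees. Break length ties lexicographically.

[ e g ]

length 4: [ e g ] has 2 parse trees

Two derivations of [ e g ]:
  Q ⇒ [ P0 ] ⇒ [ P1 ] ⇒ [ e g ]
  Q ⇒ [ P0 ] ⇒ [ P2 ] ⇒ [ e g ]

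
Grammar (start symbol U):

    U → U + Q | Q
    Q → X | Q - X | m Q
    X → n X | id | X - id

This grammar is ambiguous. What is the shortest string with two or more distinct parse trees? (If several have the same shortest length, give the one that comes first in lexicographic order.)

id - id

length 1: no string has ≥2 trees
length 2: no string has ≥2 trees
length 3: id - id has 2 parse trees

Two derivations of id - id:
  U ⇒ Q ⇒ X ⇒ X - id ⇒ id - id
  U ⇒ Q ⇒ Q - X ⇒ X - X ⇒ id - X ⇒ id - id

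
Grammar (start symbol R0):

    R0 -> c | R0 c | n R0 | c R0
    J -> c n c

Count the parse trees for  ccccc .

16

Parse trees for ccccc (showing first 6 of 16):
  [R0 [R0 [R0 [R0 [R0 c] c] c] c] c]
  [R0 [R0 [R0 [R0 c [R0 c]] c] c] c]
  [R0 [R0 [R0 c [R0 [R0 c] c]] c] c]
  [R0 [R0 [R0 c [R0 c [R0 c]]] c] c]
  [R0 [R0 c [R0 [R0 [R0 c] c] c]] c]
  [R0 [R0 c [R0 [R0 c [R0 c]] c]] c]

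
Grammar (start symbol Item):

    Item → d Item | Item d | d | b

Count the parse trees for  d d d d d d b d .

7

Parse trees for d d d d d d b d:
  [Item d [Item d [Item d [Item d [Item d [Item d [Item [Item b] d]]]]]]]
  [Item d [Item d [Item d [Item d [Item d [Item [Item d [Item b]] d]]]]]]
  [Item d [Item d [Item d [Item d [Item [Item d [Item d [Item b]]] d]]]]]
  [Item d [Item d [Item d [Item [Item d [Item d [Item d [Item b]]]] d]]]]
  [Item d [Item d [Item [Item d [Item d [Item d [Item d [Item b]]]]] d]]]
  [Item d [Item [Item d [Item d [Item d [Item d [Item d [Item b]]]]]] d]]
  [Item [Item d [Item d [Item d [Item d [Item d [Item d [Item b]]]]]]] d]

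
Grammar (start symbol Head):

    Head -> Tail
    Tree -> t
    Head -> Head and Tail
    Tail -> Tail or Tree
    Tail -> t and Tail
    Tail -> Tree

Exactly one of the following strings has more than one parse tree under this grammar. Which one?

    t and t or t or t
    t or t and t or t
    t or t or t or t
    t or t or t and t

t and t or t or t

t and t or t or t: 4 trees
t or t and t or t: 1 tree
t or t or t or t: 1 tree
t or t or t and t: 1 tree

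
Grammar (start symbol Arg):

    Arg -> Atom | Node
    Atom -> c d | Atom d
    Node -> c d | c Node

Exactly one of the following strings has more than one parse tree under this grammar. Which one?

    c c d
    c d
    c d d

c d

c c d: 1 tree
c d: 2 trees
c d d: 1 tree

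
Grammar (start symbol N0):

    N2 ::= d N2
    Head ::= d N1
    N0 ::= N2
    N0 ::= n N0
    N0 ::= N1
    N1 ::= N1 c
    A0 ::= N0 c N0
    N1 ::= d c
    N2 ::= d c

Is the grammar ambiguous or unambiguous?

Witness: d c

Derivation 1: N0 ⇒ N2 ⇒ d c
Derivation 2: N0 ⇒ N1 ⇒ d c

Two distinct leftmost derivations for the same string.

Ambiguous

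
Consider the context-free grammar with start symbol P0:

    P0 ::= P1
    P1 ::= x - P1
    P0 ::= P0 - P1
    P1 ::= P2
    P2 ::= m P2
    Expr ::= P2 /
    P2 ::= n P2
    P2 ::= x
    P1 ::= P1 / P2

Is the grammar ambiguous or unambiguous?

Witness: x - x

Derivation 1: P0 ⇒ P1 ⇒ x - P1 ⇒ x - P2 ⇒ x - x
Derivation 2: P0 ⇒ P0 - P1 ⇒ P1 - P1 ⇒ P2 - P1 ⇒ x - P1 ⇒ x - P2 ⇒ x - x

Two distinct leftmost derivations for the same string.

Ambiguous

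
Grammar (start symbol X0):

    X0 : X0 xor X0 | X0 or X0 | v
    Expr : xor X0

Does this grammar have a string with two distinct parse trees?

Witness: v or v or v

Derivation 1: X0 ⇒ X0 or X0 ⇒ X0 or X0 or X0 ⇒ v or X0 or X0 ⇒ v or v or X0 ⇒ v or v or v
Derivation 2: X0 ⇒ X0 or X0 ⇒ v or X0 ⇒ v or X0 or X0 ⇒ v or v or X0 ⇒ v or v or v

Two distinct leftmost derivations for the same string.

Ambiguous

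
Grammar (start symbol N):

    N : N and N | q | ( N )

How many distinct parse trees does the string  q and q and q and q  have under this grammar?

5

Parse trees for q and q and q and q:
  [N [N q] and [N [N q] and [N [N q] and [N q]]]]
  [N [N q] and [N [N [N q] and [N q]] and [N q]]]
  [N [N [N q] and [N q]] and [N [N q] and [N q]]]
  [N [N [N q] and [N [N q] and [N q]]] and [N q]]
  [N [N [N [N q] and [N q]] and [N q]] and [N q]]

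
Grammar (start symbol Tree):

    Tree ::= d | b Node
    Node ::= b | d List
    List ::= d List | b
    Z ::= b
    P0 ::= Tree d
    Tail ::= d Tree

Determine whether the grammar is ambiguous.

Unambiguous

(Z, P0, Tail are unreachable from Tree, so their rules don't affect L(Tree).) Each reachable nonterminal has at most one production per leading terminal, and all productions are right-linear; the derivation is determined token-by-token.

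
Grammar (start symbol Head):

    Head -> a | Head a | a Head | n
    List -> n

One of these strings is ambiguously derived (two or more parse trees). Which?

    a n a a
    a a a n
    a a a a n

a n a a: 3 trees
a a a n: 1 tree
a a a a n: 1 tree

a n a a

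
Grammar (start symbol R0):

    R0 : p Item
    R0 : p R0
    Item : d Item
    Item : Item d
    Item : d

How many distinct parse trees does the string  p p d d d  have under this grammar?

4

Parse trees for p p d d d:
  [R0 p [R0 p [Item d [Item d [Item d]]]]]
  [R0 p [R0 p [Item d [Item [Item d] d]]]]
  [R0 p [R0 p [Item [Item d [Item d]] d]]]
  [R0 p [R0 p [Item [Item [Item d] d] d]]]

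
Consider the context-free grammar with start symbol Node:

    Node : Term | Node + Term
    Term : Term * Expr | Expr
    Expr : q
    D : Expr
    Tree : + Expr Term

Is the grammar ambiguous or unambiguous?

Unambiguous

Only Node, Term, Expr are reachable from Node; ignoring the rest: Node → Node + Term | Term  ;  Term → Term * Expr | Expr  — a left-associative chain with Expr at the bottom. Each string factors uniquely by precedence.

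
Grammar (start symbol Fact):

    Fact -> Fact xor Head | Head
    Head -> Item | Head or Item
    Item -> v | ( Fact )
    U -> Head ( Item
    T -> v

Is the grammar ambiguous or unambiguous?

(U, T are unreachable from Fact, so their rules don't affect L(Fact).) The grammar is stratified — Fact handles 'xor' (left-recursive), Head handles 'or', Item atoms. Each operator has a fixed associativity and precedence level, so every string has one parse.

Unambiguous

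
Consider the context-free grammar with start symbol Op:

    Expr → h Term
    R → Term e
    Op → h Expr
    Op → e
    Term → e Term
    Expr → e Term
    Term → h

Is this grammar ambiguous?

Unambiguous

Only Op, Expr, Term are reachable from Op; ignoring the rest: Each reachable nonterminal has at most one production per leading terminal, and all productions are right-linear; the derivation is determined token-by-token.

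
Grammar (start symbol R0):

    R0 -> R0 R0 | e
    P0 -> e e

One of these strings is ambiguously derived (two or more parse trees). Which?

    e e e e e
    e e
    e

e e e e e: 14 trees
e e: 1 tree
e: 1 tree

e e e e e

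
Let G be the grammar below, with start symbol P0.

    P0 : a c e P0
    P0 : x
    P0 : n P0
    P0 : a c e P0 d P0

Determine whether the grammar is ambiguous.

Ambiguous

Witness: a c e a c e x d x

Derivation 1: P0 ⇒ a c e P0 ⇒ a c e a c e P0 d P0 ⇒ a c e a c e x d P0 ⇒ a c e a c e x d x
Derivation 2: P0 ⇒ a c e P0 d P0 ⇒ a c e a c e P0 d P0 ⇒ a c e a c e x d P0 ⇒ a c e a c e x d x

Two distinct leftmost derivations for the same string.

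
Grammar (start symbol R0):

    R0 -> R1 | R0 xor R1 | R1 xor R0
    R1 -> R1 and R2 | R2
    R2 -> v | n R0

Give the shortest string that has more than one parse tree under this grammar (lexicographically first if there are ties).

length 1: no string has ≥2 trees
length 2: no string has ≥2 trees
length 3: v xor v has 2 parse trees

Two derivations of v xor v:
  R0 ⇒ R0 xor R1 ⇒ R1 xor R1 ⇒ R2 xor R1 ⇒ v xor R1 ⇒ v xor R2 ⇒ v xor v
  R0 ⇒ R1 xor R0 ⇒ R2 xor R0 ⇒ v xor R0 ⇒ v xor R1 ⇒ v xor R2 ⇒ v xor v

v xor v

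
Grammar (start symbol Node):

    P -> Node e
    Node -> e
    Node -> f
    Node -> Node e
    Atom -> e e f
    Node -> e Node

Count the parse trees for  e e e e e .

Parse trees for e e e e e (showing first 6 of 16):
  [Node [Node [Node [Node [Node e] e] e] e] e]
  [Node [Node [Node [Node e [Node e]] e] e] e]
  [Node [Node [Node e [Node [Node e] e]] e] e]
  [Node [Node [Node e [Node e [Node e]]] e] e]
  [Node [Node e [Node [Node [Node e] e] e]] e]
  [Node [Node e [Node [Node e [Node e]] e]] e]

16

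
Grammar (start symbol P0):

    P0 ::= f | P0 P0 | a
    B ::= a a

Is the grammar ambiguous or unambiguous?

Ambiguous

Witness: a a a

Derivation 1: P0 ⇒ P0 P0 ⇒ P0 P0 P0 ⇒ a P0 P0 ⇒ a a P0 ⇒ a a a
Derivation 2: P0 ⇒ P0 P0 ⇒ a P0 ⇒ a P0 P0 ⇒ a a P0 ⇒ a a a

Two distinct leftmost derivations for the same string.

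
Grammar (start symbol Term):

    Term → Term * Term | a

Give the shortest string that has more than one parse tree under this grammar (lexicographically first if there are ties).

length 1: no string has ≥2 trees
length 3: no string has ≥2 trees
length 5: a * a * a has 2 parse trees

Two derivations of a * a * a:
  Term ⇒ Term * Term ⇒ Term * Term * Term ⇒ a * Term * Term ⇒ a * a * Term ⇒ a * a * a
  Term ⇒ Term * Term ⇒ a * Term ⇒ a * Term * Term ⇒ a * a * Term ⇒ a * a * a

a * a * a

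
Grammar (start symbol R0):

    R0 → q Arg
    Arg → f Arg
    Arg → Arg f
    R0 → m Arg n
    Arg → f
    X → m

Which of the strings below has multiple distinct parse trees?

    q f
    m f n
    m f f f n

m f f f n

q f: 1 tree
m f n: 1 tree
m f f f n: 4 trees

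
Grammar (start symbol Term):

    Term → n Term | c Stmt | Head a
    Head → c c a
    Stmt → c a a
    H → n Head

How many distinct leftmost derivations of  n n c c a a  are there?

Parse trees for n n c c a a:
  [Term n [Term n [Term c [Stmt c a a]]]]
  [Term n [Term n [Term [Head c c a] a]]]

2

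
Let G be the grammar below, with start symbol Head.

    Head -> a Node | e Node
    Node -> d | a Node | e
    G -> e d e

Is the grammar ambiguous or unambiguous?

Only Head, Node are reachable from Head; ignoring the rest: Restricted to the reachable nonterminals, every rule has the form A → t or A → t B, and no two rules for the same A share a first terminal. The grammar encodes a DFA — one run per string.

Unambiguous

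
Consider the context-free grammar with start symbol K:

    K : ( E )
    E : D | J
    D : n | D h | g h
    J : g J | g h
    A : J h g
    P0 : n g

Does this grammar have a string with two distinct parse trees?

Witness: ( g h )

Derivation 1: K ⇒ ( E ) ⇒ ( D ) ⇒ ( g h )
Derivation 2: K ⇒ ( E ) ⇒ ( J ) ⇒ ( g h )

Two distinct leftmost derivations for the same string.

Ambiguous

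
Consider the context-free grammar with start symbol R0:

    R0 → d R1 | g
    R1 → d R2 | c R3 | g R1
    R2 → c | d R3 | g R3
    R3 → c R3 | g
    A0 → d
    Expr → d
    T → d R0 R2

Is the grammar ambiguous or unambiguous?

Only R0, R1, R2, R3 are reachable from R0; ignoring the rest: Restricted to the reachable nonterminals, every rule has the form A → t or A → t B, and no two rules for the same A share a first terminal. The grammar encodes a DFA — one run per string.

Unambiguous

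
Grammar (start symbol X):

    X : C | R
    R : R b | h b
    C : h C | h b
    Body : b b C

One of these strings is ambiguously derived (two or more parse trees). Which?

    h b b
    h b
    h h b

h b b: 1 tree
h b: 2 trees
h h b: 1 tree

h b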